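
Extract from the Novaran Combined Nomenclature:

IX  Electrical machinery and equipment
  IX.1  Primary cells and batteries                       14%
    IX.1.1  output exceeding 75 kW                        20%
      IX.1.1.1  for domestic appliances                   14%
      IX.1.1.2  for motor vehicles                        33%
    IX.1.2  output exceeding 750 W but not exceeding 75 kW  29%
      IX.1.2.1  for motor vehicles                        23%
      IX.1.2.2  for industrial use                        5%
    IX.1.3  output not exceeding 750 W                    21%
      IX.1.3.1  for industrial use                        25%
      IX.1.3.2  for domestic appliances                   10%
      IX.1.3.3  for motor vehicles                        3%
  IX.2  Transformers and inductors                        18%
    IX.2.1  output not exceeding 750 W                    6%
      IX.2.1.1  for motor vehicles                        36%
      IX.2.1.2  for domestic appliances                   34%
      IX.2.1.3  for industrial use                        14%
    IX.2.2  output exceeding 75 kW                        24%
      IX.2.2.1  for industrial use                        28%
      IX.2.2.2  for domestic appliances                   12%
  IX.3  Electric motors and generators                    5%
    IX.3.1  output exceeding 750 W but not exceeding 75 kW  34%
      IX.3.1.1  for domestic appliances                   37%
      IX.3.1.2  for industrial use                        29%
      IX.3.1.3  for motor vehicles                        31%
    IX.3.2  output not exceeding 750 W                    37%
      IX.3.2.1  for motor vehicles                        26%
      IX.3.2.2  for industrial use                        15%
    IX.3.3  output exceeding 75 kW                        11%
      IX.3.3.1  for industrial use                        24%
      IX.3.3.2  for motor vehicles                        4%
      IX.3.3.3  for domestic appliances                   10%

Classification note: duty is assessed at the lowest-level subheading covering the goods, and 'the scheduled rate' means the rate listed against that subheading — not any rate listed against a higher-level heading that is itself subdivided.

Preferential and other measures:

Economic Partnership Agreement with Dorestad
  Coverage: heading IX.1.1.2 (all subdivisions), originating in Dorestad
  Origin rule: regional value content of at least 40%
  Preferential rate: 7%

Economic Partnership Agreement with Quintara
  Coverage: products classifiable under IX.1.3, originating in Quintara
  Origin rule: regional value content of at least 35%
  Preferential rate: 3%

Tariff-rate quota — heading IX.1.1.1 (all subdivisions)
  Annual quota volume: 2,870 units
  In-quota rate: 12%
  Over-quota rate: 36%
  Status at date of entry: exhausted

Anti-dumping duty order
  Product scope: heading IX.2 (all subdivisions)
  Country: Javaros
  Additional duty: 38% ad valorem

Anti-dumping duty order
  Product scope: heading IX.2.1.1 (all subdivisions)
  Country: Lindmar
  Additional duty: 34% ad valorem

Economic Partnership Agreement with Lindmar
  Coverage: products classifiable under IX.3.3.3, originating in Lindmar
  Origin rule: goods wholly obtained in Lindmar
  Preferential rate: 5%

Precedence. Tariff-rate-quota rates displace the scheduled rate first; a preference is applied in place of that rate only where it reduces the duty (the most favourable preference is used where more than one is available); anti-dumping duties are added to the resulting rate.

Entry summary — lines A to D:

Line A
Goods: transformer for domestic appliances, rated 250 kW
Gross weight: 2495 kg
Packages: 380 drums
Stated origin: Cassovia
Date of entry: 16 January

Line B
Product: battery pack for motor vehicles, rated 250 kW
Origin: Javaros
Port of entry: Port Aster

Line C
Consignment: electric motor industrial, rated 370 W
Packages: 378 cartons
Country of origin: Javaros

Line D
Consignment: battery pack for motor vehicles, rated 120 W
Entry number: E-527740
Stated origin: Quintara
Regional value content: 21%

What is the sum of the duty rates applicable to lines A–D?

63%

Line A: transformer → IX.2; rated 250 kW → IX.2.2; for domestic appliances → IX.2.2.2. Scheduled 12%. No special measure applies. → 12%.
Line B: battery pack → IX.1; rated 250 kW → IX.1.1; for motor vehicles → IX.1.1.2. Scheduled 33%. No special measure applies. → 33%.
Line C: electric motor → IX.3; rated 370 W → IX.3.2; industrial → IX.3.2.2. Scheduled 15%. No special measure applies. → 15%.
Line D: battery pack → IX.1; rated 120 W → IX.1.3; for motor vehicles → IX.1.3.3. Scheduled 3%. Quintara agreement on IX.1.3: RVC < 35%. → 3%.
Sum: 12% + 33% + 15% + 3% = 63%.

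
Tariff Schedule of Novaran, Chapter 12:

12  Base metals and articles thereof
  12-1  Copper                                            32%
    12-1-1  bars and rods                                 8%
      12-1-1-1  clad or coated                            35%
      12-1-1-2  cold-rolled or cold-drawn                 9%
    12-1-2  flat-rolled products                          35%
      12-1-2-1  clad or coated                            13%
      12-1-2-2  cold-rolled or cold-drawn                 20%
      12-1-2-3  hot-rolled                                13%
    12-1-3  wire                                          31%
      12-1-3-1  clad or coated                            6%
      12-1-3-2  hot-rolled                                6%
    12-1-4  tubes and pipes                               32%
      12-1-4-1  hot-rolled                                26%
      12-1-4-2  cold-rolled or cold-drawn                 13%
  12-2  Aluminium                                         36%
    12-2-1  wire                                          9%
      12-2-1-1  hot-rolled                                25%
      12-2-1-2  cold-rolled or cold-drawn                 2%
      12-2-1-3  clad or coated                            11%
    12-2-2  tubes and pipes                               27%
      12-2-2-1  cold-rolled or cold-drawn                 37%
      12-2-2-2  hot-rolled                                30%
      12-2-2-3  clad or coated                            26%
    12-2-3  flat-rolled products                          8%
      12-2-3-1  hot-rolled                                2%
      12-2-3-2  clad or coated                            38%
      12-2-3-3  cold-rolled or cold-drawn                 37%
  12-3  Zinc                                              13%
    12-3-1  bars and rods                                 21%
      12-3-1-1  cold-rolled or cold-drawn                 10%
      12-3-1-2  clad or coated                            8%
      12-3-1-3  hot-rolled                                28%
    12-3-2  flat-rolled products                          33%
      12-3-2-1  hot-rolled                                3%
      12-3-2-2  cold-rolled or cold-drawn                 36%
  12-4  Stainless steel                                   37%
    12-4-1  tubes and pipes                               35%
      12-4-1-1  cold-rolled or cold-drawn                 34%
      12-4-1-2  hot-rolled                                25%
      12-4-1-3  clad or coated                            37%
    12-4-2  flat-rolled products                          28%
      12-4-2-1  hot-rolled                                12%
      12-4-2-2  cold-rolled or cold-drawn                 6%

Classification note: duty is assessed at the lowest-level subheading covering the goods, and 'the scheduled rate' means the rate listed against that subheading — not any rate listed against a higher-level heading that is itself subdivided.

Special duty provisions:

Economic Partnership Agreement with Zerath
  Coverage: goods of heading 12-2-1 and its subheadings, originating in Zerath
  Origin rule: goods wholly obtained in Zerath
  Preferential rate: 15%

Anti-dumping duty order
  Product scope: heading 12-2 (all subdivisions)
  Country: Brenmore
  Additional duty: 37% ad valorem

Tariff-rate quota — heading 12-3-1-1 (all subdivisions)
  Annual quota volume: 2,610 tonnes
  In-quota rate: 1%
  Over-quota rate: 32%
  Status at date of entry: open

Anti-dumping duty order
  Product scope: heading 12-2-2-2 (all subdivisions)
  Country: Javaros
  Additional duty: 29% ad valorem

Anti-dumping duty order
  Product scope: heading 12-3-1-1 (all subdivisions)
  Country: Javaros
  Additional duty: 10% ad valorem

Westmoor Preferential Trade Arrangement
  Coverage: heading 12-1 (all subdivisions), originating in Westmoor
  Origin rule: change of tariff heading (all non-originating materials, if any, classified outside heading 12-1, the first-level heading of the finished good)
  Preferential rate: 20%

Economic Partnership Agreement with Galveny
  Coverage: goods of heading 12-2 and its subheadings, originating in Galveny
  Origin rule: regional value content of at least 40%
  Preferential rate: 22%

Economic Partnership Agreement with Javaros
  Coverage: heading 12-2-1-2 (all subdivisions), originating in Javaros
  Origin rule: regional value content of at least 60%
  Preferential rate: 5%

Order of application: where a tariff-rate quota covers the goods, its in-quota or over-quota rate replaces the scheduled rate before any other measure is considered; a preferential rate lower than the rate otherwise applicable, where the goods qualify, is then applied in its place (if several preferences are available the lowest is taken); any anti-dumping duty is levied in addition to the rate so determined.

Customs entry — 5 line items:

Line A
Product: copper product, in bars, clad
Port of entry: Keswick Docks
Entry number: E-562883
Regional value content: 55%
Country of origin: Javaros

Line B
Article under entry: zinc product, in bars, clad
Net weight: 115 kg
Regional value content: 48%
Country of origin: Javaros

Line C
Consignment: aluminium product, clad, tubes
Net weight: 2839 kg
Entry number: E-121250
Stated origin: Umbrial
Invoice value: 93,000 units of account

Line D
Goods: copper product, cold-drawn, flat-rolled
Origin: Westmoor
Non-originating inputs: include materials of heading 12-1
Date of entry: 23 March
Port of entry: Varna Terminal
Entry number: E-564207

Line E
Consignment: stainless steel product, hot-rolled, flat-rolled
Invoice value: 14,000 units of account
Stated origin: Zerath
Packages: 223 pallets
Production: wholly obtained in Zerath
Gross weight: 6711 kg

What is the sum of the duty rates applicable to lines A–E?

101%

Line A: copper → 12-1; in bars → 12-1-1; clad → 12-1-1-1. Scheduled 35%. Javaros agreement on 12-2-1-2: 12-1-1-1 not covered. → 35%.
Line B: zinc → 12-3; in bars → 12-3-1; clad → 12-3-1-2. Scheduled 8%. Javaros agreement on 12-2-1-2: 12-3-1-2 not covered. → 8%.
Line C: aluminium → 12-2; tubes → 12-2-2; clad → 12-2-2-3. Scheduled 26%. No special measure applies. → 26%.
Line D: copper → 12-1; flat-rolled → 12-1-2; cold-drawn → 12-1-2-2. Scheduled 20%. Westmoor agreement on 12-1: CTH not met. → 20%.
Line E: stainless steel → 12-4; flat-rolled → 12-4-2; hot-rolled → 12-4-2-1. Scheduled 12%. Zerath agreement on 12-2-1: 12-4-2-1 not covered. → 12%.
Sum: 35% + 8% + 26% + 20% + 12% = 101%.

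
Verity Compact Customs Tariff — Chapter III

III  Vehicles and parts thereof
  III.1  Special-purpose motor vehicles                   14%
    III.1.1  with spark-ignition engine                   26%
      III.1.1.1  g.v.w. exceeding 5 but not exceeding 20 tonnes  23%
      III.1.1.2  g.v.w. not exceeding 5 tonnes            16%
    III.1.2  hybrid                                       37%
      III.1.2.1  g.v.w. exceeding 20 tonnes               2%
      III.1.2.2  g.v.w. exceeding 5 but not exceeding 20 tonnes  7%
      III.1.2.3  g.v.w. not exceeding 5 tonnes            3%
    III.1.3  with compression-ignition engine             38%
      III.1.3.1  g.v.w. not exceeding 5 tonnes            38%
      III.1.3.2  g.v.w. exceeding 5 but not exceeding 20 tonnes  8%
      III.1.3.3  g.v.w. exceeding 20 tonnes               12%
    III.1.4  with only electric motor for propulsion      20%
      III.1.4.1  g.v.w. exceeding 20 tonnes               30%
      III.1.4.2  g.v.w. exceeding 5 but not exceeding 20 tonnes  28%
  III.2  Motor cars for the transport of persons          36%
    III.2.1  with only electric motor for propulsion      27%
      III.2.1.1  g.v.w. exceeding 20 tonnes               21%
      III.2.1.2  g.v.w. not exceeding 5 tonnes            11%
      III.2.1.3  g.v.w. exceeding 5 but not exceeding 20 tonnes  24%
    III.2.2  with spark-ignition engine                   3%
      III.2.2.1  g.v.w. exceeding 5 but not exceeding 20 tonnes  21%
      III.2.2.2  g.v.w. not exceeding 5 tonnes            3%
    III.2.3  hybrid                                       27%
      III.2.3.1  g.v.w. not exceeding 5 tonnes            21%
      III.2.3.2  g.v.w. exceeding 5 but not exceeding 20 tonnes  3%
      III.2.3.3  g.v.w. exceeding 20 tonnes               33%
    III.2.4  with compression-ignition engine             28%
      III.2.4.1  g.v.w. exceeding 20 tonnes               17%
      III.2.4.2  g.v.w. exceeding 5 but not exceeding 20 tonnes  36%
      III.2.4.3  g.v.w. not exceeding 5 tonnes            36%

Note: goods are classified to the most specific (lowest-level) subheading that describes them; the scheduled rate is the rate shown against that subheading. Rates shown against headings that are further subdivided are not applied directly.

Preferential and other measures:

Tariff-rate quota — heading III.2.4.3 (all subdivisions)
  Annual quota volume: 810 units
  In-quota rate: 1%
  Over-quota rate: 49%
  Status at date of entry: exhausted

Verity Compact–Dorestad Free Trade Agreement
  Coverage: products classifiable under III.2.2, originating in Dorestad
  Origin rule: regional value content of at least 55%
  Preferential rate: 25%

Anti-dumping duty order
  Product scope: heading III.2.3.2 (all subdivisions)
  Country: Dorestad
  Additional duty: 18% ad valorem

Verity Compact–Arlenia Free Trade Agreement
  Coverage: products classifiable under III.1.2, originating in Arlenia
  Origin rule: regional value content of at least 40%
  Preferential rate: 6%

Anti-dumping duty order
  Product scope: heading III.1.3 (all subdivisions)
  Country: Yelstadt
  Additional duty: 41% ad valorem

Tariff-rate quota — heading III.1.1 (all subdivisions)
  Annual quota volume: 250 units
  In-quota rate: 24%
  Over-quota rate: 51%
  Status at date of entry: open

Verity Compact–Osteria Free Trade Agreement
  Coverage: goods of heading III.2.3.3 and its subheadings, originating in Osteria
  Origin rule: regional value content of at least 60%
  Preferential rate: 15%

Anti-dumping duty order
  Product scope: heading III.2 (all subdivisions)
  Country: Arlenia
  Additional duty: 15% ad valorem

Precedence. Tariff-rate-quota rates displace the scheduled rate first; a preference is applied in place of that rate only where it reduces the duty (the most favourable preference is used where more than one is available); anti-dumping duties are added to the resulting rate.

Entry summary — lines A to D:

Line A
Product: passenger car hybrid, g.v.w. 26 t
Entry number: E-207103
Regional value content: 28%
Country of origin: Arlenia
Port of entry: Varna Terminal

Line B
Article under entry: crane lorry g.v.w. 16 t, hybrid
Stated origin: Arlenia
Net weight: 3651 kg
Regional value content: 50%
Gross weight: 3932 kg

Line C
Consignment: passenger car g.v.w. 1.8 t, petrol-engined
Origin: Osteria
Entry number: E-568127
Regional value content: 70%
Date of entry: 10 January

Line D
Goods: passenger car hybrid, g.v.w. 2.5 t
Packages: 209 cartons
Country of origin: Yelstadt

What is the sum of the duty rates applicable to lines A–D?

78%

Line A: passenger car → III.2; hybrid → III.2.3; g.v.w. 26 t → III.2.3.3. Scheduled 33%. Arlenia agreement on III.1.2: III.2.3.3 not covered; anti-dumping (Arlenia, III.2): +15%; total 33% + 15% = 48%. → 48%.
Line B: crane lorry → III.1; hybrid → III.1.2; g.v.w. 16 t → III.1.2.2. Scheduled 7%. Arlenia agreement on III.1.2: RVC ≥ 40% → 6% available; preferential 6%. → 6%.
Line C: passenger car → III.2; petrol-engined → III.2.2; g.v.w. 1.8 t → III.2.2.2. Scheduled 3%. Osteria agreement on III.2.3.3: III.2.2.2 not covered. → 3%.
Line D: passenger car → III.2; hybrid → III.2.3; g.v.w. 2.5 t → III.2.3.1. Scheduled 21%. No special measure applies. → 21%.
Sum: 48% + 6% + 3% + 21% = 78%.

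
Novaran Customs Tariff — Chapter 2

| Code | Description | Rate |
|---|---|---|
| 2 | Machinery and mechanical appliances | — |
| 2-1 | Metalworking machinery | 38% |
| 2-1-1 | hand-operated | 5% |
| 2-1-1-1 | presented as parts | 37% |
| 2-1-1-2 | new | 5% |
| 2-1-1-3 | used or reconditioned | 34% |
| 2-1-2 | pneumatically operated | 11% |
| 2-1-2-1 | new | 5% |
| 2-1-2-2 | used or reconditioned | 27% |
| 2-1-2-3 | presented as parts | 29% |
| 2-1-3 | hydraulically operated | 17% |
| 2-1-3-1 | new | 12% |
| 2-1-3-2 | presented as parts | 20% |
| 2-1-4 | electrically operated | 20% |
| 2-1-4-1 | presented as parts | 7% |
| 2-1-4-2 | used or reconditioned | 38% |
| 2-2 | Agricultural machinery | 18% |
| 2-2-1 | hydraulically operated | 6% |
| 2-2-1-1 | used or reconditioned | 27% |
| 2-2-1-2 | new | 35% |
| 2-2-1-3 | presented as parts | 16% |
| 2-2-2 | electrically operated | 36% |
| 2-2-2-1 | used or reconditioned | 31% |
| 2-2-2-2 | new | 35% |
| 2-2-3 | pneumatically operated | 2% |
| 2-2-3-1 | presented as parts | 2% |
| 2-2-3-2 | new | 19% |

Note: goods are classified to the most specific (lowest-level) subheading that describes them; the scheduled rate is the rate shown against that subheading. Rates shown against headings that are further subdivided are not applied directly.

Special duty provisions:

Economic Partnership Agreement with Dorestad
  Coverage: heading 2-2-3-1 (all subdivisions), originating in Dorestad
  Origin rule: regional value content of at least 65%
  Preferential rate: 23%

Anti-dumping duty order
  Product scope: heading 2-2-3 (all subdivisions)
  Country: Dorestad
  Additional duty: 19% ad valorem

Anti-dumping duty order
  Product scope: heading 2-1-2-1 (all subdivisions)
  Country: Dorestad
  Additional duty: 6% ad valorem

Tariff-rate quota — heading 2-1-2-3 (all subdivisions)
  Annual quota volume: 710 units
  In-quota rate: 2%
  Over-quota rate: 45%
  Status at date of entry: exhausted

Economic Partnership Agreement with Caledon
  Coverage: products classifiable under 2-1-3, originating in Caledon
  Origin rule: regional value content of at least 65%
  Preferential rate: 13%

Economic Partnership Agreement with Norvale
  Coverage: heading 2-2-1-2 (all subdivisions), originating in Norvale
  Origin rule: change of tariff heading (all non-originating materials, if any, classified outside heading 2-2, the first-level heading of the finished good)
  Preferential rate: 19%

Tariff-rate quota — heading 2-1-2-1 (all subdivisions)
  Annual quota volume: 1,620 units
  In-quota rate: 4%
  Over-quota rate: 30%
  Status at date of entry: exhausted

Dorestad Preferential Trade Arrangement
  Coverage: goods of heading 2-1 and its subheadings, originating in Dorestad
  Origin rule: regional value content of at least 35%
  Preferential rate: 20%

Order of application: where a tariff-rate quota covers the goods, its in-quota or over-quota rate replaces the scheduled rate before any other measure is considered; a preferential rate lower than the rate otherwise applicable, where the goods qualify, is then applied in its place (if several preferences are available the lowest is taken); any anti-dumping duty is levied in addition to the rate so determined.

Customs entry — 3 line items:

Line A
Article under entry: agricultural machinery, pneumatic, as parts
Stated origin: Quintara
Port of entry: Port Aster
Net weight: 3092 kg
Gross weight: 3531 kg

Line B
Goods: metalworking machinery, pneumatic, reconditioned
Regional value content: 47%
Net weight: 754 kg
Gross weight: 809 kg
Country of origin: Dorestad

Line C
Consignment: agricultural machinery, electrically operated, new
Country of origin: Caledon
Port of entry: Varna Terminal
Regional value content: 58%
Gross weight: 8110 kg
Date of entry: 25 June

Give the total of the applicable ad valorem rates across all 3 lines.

57%

Line A: agricultural → 2-2; pneumatic → 2-2-3; as parts → 2-2-3-1. Scheduled 2%. No special measure applies. → 2%.
Line B: metalworking → 2-1; pneumatic → 2-1-2; reconditioned → 2-1-2-2. Scheduled 27%. Dorestad agreement on 2-2-3-1: 2-1-2-2 not covered; Dorestad agreement on 2-1: RVC ≥ 35% → 20% available; preferential 20%. → 20%.
Line C: agricultural → 2-2; electrically operated → 2-2-2; new → 2-2-2-2. Scheduled 35%. Caledon agreement on 2-1-3: 2-2-2-2 not covered. → 35%.
Sum: 2% + 20% + 35% = 57%.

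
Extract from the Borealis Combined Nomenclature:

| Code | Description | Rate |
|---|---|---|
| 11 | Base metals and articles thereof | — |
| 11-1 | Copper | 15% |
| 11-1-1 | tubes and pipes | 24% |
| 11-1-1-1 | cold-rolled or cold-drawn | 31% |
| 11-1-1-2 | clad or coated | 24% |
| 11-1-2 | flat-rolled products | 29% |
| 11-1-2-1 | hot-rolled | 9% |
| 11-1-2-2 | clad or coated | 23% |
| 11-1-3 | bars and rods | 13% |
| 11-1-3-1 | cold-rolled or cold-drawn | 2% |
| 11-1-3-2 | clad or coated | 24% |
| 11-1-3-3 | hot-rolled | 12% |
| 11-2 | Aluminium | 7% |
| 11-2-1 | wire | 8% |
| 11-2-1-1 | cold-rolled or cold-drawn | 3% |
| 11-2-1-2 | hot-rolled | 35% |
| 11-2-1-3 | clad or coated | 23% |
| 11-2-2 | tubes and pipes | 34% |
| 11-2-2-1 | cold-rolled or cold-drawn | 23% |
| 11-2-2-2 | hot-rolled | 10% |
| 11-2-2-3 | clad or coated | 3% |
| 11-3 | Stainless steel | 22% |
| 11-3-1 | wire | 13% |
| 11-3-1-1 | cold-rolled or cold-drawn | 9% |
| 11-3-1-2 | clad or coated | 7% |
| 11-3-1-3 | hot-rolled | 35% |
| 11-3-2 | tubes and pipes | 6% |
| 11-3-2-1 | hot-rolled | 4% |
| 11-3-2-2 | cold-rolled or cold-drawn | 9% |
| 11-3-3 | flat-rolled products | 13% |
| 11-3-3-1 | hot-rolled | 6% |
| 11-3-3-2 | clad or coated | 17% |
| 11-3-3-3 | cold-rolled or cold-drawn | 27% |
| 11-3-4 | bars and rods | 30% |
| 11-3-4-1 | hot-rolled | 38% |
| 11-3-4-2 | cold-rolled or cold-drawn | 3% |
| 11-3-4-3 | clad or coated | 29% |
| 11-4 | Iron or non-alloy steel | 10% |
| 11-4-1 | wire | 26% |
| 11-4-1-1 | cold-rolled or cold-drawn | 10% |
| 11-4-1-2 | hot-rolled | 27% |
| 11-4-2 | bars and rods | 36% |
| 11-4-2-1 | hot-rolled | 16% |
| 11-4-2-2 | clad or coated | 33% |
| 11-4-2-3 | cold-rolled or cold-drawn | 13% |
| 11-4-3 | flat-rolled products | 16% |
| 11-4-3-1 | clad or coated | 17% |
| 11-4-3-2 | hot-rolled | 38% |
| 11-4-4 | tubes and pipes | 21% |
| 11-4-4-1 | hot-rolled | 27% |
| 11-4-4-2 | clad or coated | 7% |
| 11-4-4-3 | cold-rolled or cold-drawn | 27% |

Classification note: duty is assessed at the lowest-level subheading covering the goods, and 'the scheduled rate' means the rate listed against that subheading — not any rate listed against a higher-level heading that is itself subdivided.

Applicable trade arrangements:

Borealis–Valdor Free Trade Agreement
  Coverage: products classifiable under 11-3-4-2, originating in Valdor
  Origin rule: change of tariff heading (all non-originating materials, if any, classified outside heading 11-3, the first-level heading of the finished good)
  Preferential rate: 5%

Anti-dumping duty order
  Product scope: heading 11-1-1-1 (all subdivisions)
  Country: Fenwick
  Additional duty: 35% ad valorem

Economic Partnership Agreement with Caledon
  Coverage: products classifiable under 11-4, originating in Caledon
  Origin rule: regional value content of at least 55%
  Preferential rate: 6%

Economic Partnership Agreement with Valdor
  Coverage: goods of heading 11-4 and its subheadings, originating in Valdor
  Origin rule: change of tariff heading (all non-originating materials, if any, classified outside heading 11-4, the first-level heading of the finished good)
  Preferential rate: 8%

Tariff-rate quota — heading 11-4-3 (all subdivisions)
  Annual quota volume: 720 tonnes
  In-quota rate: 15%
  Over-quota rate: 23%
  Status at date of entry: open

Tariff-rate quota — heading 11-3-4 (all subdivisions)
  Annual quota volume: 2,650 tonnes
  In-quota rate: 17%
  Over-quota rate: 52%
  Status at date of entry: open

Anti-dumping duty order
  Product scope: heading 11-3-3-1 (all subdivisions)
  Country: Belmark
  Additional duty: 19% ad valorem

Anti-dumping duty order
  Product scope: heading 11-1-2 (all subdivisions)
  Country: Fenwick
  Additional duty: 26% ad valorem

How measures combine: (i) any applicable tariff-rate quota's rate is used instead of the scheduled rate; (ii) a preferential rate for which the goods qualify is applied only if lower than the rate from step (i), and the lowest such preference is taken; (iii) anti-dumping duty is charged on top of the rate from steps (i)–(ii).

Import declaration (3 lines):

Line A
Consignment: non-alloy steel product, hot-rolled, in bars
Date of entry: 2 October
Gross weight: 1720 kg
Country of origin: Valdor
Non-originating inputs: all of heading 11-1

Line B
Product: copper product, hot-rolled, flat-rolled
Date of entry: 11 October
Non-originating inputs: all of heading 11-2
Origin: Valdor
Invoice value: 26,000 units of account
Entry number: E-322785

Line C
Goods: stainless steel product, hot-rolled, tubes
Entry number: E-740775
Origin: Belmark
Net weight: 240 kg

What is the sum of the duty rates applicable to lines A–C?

Line A: non-alloy steel → 11-4; in bars → 11-4-2; hot-rolled → 11-4-2-1. Scheduled 16%. Valdor agreement on 11-3-4-2: 11-4-2-1 not covered; Valdor agreement on 11-4: CTH met → 8% available; preferential 8%. → 8%.
Line B: copper → 11-1; flat-rolled → 11-1-2; hot-rolled → 11-1-2-1. Scheduled 9%. Valdor agreement on 11-3-4-2: 11-1-2-1 not covered; Valdor agreement on 11-4: 11-1-2-1 not covered. → 9%.
Line C: stainless steel → 11-3; tubes → 11-3-2; hot-rolled → 11-3-2-1. Scheduled 4%. No special measure applies. → 4%.
Sum: 8% + 9% + 4% = 21%.

21%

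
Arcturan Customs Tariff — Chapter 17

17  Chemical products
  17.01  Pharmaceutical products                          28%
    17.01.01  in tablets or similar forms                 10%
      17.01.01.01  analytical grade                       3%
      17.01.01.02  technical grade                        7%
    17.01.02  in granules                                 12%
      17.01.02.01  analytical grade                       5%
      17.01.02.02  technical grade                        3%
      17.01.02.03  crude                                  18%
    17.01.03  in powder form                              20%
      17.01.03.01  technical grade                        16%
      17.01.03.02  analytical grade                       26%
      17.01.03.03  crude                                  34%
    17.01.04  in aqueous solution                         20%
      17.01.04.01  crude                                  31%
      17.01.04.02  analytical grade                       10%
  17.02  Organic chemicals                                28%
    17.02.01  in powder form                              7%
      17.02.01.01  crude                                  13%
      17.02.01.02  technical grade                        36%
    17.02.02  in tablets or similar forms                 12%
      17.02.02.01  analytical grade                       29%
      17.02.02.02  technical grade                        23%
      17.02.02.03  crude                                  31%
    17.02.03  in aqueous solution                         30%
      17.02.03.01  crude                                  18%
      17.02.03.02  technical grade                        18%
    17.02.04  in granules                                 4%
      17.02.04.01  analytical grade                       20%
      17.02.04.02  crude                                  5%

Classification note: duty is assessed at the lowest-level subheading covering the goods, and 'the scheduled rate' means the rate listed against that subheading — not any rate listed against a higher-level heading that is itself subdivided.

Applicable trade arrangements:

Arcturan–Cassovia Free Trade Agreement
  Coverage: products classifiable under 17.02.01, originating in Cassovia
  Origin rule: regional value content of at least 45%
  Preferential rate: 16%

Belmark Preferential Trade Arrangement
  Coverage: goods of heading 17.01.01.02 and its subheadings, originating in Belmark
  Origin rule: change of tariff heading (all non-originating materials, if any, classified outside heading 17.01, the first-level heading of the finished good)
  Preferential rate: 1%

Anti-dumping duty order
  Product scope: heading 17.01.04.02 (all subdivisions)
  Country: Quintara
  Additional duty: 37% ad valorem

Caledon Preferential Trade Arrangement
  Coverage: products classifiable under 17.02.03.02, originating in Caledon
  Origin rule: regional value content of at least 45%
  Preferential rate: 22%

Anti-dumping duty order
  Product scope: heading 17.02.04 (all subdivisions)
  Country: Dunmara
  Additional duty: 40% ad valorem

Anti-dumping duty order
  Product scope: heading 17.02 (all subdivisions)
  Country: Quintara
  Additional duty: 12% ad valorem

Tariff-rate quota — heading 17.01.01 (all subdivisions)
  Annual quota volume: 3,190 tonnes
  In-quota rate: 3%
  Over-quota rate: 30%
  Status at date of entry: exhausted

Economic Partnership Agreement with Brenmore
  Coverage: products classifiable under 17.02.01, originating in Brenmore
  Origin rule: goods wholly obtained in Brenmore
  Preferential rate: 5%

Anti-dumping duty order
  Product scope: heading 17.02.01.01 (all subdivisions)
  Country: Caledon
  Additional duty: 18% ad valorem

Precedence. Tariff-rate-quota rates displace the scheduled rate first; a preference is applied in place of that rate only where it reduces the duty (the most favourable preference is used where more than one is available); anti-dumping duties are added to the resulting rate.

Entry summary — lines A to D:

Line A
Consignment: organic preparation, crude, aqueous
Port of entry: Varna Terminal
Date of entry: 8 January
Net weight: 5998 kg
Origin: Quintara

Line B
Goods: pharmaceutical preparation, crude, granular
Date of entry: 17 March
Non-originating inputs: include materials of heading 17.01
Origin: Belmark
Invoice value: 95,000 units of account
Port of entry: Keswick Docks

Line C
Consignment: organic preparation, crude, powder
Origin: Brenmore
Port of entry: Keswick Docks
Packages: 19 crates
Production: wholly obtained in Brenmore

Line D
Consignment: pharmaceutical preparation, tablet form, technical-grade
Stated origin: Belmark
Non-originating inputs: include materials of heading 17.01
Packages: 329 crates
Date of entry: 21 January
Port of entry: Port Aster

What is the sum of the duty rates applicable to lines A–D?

Line A: organic → 17.02; aqueous → 17.02.03; crude → 17.02.03.01. Scheduled 18%. anti-dumping (Quintara, 17.02): +12%; total 18% + 12% = 30%. → 30%.
Line B: pharmaceutical → 17.01; granular → 17.01.02; crude → 17.01.02.03. Scheduled 18%. Belmark agreement on 17.01.01.02: 17.01.02.03 not covered. → 18%.
Line C: organic → 17.02; powder → 17.02.01; crude → 17.02.01.01. Scheduled 13%. Brenmore agreement on 17.02.01: wholly obtained → 5% available; preferential 5%. → 5%.
Line D: pharmaceutical → 17.01; tablet form → 17.01.01; technical-grade → 17.01.01.02. Scheduled 7%. quota on 17.01.01 exhausted → over-quota 30%; Belmark agreement on 17.01.01.02: CTH not met. → 30%.
Sum: 30% + 18% + 5% + 30% = 83%.

83%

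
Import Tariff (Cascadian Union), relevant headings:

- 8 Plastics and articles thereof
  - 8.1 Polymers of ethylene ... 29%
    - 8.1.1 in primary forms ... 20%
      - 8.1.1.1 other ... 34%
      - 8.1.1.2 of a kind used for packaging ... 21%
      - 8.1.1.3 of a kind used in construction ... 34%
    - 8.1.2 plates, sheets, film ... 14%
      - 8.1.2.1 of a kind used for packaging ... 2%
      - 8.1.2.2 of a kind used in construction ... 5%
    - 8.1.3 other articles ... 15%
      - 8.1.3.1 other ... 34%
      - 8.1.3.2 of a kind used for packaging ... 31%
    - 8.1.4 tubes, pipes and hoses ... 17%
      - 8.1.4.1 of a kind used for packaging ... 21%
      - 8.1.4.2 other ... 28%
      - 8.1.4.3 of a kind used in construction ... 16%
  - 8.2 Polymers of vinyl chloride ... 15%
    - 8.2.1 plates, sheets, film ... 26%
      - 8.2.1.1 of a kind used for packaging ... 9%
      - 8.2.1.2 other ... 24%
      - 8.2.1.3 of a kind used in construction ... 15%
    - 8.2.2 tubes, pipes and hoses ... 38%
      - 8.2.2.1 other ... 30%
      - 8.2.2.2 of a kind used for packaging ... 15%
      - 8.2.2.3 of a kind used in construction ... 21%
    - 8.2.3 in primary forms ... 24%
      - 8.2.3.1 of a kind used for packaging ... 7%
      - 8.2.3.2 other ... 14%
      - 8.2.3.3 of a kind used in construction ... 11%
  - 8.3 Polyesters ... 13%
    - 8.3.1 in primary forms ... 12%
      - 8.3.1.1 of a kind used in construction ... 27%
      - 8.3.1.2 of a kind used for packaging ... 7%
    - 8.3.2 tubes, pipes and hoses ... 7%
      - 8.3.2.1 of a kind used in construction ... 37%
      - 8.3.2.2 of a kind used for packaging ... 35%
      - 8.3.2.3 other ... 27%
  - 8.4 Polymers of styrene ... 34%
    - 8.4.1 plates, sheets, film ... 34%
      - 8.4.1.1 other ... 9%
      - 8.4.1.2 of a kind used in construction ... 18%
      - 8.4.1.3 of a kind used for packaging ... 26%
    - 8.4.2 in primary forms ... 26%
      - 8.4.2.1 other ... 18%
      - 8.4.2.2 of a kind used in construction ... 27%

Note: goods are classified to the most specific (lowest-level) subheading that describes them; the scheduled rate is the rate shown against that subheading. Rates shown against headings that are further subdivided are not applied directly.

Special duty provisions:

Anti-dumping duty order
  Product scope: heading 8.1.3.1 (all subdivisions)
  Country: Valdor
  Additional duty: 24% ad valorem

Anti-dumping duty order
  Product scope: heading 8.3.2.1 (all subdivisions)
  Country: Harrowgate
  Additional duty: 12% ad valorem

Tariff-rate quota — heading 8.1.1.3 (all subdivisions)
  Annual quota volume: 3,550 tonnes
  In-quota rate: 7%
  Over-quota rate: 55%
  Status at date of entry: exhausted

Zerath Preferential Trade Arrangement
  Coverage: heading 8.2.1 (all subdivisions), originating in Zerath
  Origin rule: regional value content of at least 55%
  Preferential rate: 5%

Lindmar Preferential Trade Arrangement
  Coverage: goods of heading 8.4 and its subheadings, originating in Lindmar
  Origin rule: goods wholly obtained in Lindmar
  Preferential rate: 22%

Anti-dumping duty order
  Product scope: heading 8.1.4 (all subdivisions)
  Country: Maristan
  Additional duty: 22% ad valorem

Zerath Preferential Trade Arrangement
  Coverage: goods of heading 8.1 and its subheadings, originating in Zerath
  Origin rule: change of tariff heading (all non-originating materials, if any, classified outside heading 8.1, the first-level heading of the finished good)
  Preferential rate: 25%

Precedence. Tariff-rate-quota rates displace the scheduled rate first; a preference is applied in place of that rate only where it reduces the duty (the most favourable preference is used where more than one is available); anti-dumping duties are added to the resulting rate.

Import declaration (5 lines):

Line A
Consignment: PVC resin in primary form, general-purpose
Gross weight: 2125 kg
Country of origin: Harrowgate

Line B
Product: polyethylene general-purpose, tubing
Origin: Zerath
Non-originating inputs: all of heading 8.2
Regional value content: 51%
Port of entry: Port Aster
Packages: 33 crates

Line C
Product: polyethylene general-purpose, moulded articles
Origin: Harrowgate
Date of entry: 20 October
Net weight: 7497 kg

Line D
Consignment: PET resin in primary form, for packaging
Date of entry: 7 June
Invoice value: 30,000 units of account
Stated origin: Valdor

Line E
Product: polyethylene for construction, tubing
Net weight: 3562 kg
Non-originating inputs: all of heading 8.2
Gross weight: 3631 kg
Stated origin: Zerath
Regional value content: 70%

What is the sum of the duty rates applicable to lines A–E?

Line A: PVC → 8.2; resin in primary form → 8.2.3; general-purpose → 8.2.3.2. Scheduled 14%. No special measure applies. → 14%.
Line B: polyethylene → 8.1; tubing → 8.1.4; general-purpose → 8.1.4.2. Scheduled 28%. Zerath agreement on 8.2.1: 8.1.4.2 not covered; Zerath agreement on 8.1: CTH met → 25% available; preferential 25%. → 25%.
Line C: polyethylene → 8.1; moulded articles → 8.1.3; general-purpose → 8.1.3.1. Scheduled 34%. No special measure applies. → 34%.
Line D: PET → 8.3; resin in primary form → 8.3.1; for packaging → 8.3.1.2. Scheduled 7%. No special measure applies. → 7%.
Line E: polyethylene → 8.1; tubing → 8.1.4; for construction → 8.1.4.3. Scheduled 16%. Zerath agreement on 8.2.1: 8.1.4.3 not covered; Zerath agreement on 8.1: CTH met → 25% available; preference 25% not lower than 16% → no reduction. → 16%.
Sum: 14% + 25% + 34% + 7% + 16% = 96%.

96%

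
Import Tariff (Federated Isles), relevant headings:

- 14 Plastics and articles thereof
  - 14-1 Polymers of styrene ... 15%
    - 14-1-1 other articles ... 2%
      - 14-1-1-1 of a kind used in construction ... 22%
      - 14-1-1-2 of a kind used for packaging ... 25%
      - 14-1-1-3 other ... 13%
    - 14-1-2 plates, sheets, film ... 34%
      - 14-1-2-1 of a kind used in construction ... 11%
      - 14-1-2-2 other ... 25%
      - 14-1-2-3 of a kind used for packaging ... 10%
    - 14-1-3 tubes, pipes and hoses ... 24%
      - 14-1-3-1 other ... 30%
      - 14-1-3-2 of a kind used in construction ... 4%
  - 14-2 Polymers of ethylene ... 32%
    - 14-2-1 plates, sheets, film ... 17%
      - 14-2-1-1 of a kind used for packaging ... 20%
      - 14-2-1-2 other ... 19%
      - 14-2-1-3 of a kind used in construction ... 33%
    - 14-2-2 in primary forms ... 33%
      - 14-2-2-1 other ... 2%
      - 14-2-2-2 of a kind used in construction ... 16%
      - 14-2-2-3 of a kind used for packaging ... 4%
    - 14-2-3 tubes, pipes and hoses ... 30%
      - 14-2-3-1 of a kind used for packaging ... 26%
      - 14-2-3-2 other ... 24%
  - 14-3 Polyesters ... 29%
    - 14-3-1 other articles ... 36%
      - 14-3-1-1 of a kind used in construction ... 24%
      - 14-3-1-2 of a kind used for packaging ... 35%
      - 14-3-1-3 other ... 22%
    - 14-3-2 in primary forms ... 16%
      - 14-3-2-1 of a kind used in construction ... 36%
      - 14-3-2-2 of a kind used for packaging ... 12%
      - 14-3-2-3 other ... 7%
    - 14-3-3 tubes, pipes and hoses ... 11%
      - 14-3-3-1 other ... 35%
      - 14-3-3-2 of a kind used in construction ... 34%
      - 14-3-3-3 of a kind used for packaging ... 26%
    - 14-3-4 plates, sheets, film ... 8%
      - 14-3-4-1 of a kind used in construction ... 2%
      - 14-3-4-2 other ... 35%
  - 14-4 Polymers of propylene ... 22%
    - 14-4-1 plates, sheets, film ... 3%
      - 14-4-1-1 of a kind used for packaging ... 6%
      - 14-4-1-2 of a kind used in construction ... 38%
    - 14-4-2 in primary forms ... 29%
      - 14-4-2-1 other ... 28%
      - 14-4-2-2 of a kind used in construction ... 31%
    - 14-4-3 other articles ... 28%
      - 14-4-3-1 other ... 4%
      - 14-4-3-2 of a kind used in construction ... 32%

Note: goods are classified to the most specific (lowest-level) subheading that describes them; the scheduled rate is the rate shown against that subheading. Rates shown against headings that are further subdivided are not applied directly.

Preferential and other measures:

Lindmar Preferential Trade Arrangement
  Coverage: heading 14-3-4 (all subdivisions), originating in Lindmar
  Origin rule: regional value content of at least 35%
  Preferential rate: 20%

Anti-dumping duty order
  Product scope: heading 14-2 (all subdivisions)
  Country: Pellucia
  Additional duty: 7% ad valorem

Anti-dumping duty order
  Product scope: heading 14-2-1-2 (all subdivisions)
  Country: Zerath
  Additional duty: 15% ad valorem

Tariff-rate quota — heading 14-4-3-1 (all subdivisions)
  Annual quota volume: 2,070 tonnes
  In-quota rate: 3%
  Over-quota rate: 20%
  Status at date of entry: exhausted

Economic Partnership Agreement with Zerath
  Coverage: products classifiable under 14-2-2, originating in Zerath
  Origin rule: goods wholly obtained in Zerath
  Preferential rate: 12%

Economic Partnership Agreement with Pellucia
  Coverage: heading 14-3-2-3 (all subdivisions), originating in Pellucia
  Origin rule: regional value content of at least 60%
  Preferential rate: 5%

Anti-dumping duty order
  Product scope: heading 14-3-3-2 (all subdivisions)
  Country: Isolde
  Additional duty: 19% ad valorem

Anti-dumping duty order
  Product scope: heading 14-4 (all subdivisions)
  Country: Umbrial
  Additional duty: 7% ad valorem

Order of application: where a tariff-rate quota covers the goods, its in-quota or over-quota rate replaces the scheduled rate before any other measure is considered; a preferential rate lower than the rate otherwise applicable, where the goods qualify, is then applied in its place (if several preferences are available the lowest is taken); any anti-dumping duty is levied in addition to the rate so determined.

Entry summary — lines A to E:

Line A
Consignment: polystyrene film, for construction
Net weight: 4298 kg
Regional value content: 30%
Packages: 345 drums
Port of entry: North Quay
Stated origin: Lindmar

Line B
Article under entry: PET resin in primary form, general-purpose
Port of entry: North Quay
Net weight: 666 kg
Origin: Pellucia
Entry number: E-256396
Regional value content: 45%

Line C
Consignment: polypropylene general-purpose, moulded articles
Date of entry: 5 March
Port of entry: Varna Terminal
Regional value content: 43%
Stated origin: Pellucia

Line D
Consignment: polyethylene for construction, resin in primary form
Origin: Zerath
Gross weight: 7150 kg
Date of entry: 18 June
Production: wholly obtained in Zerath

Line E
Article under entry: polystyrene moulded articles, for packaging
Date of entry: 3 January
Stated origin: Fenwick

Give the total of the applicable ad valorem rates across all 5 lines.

Line A: polystyrene → 14-1; film → 14-1-2; for construction → 14-1-2-1. Scheduled 11%. Lindmar agreement on 14-3-4: 14-1-2-1 not covered. → 11%.
Line B: PET → 14-3; resin in primary form → 14-3-2; general-purpose → 14-3-2-3. Scheduled 7%. Pellucia agreement on 14-3-2-3: RVC < 60%. → 7%.
Line C: polypropylene → 14-4; moulded articles → 14-4-3; general-purpose → 14-4-3-1. Scheduled 4%. quota on 14-4-3-1 exhausted → over-quota 20%; Pellucia agreement on 14-3-2-3: 14-4-3-1 not covered. → 20%.
Line D: polyethylene → 14-2; resin in primary form → 14-2-2; for construction → 14-2-2-2. Scheduled 16%. Zerath agreement on 14-2-2: wholly obtained → 12% available; preferential 12%. → 12%.
Line E: polystyrene → 14-1; moulded articles → 14-1-1; for packaging → 14-1-1-2. Scheduled 25%. No special measure applies. → 25%.
Sum: 11% + 7% + 20% + 12% + 25% = 75%.

75%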